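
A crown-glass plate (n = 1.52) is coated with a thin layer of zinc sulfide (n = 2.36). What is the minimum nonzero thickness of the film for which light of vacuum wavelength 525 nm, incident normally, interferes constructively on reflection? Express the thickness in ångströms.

556 Å

At the upper boundary (n = 1.0 to n = 2.36) the reflected ray undergoes a half-wave phase shift.
Bottom surface (2.36 → 1.52): reflection off a lower-index medium gives no phase shift.
Net: one phase inversion between the two reflected rays.
So the condition for constructive reflection is 2 n t = (m + ½) λ.
Minimum at m = 0: t = λ / (4 n) = 525 / (4 × 2.36) = 55.6 nm.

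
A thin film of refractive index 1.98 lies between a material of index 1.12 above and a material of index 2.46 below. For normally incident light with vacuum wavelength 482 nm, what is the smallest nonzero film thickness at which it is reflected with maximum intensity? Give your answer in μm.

0.122 μm

Ray reflecting at the top interface goes from n = 1.12 toward n = 1.98: a half-wave phase shift.
Ray reflecting at the bottom interface goes from n = 1.98 toward n = 2.46: a half-wave phase shift.
The two reflections carry the same phase change, so no net offset.
With no net inversion, constructive interference in reflection requires 2 n t = m λ.
The smallest nonzero thickness corresponds to m = 1: t = m λ / (2 n) = 1.00 × 482 / (2 × 1.98) = 122 nm.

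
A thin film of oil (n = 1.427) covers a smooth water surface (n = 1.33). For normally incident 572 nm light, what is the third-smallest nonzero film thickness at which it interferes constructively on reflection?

501 nm

Top surface (1.0 → 1.427): reflection off a higher-index medium gives a half-wave phase shift.
Bottom surface (1.427 → 1.33): reflection off a lower-index medium gives no phase shift.
Net: one phase inversion between the two reflected rays.
With one net inversion, constructive interference in reflection requires 2 n t = (m + ½) λ.
The third-smallest nonzero thickness corresponds to m = 2: t = (m + ½) λ / (2 n) = 2.50 × 572 / (2 × 1.427) = 501 nm.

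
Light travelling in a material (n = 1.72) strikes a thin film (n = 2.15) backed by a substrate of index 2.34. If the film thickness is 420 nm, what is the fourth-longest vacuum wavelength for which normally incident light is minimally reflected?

516 nm

Top surface (1.72 → 2.15): reflection off a higher-index medium gives a half-wave phase shift.
At the lower boundary (n = 2.15 to n = 2.34) the reflected ray undergoes a half-wave phase shift.
Net: no relative phase inversion (both shifts match).
For minimum reflection here: 2 n t = (m + ½) λ.
λ = 2 n t / (m + ½). The fourth-longest wavelength is m = 3: λ = 2 × 2.15 × 420 / 3.50 = 516 nm.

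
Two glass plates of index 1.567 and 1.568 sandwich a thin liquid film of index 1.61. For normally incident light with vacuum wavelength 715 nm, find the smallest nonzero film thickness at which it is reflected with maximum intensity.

At the upper boundary (n = 1.567 to n = 1.61) the reflected ray undergoes a half-wave phase shift.
At the lower boundary (n = 1.61 to n = 1.568) the reflected ray undergoes no phase shift.
Net: one phase inversion between the two reflected rays.
For strong reflection here: 2 n t = (m + ½) λ.
Minimum at m = 0: t = λ / (4 n) = 715 / (4 × 1.61) = 111 nm.

111 nm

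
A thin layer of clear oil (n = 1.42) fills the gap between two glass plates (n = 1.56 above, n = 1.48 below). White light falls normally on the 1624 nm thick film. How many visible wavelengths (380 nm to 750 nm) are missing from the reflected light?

At the upper boundary (n = 1.56 to n = 1.42) the reflected ray undergoes no phase shift.
Ray reflecting at the bottom interface goes from n = 1.42 toward n = 1.48: a half-wave phase shift.
Net: one phase inversion between the two reflected rays.
So the condition for destructive reflection is 2 n t = m λ.
λ = 2 n t / m = 4612 / m nm.
m=6: 769 nm (IR); m=7: 659 nm (visible); m=8: 577 nm (visible); m=9: 512 nm (visible); m=10: 461 nm (visible); m=11: 419 nm (visible); m=12: 384 nm (visible); m=13: 355 nm (UV).

6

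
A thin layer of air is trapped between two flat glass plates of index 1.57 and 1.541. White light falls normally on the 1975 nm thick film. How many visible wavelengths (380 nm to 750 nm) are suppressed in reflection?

Top surface (1.57 → 1.0): reflection off a lower-index medium gives no phase shift.
Bottom surface (1.0 → 1.541): reflection off a higher-index medium gives a half-wave phase shift.
Net: one phase inversion between the two reflected rays.
For dark reflection here: 2 n t = m λ.
λ = 2 n t / m = 3950 / m nm.
m=5: 790 nm (IR); m=6: 658 nm (visible); m=7: 564 nm (visible); m=8: 494 nm (visible); m=9: 439 nm (visible); m=10: 395 nm (visible); m=11: 359 nm (UV).

5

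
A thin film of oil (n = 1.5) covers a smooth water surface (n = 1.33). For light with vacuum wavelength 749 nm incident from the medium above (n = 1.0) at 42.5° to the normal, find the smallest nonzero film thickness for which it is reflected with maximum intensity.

140 nm

At the upper boundary (n = 1.0 to n = 1.5) the reflected ray undergoes a half-wave phase shift.
At the lower boundary (n = 1.5 to n = 1.33) the reflected ray undergoes no phase shift.
Net: one phase inversion between the two reflected rays.
For maximum reflection here: 2 n t cos θ_r = (m + ½) λ.
Snell's law: 1.0 sin 42.5° = 1.5 sin θ_r → sin θ_r = 0.450, cos θ_r = 0.893.
Minimum at m = 0: t = λ / (4 n cos θ_r) = 749 / (4 × 1.5 × 0.893) = 140 nm.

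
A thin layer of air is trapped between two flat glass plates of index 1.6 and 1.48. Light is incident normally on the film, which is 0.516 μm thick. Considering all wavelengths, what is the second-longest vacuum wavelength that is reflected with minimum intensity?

516 nm

Top surface (1.6 → 1.0): reflection off a lower-index medium gives no phase shift.
Bottom surface (1.0 → 1.48): reflection off a higher-index medium gives a half-wave phase shift.
Exactly one π shift → a net half-wave offset.
With one net inversion, destructive interference in reflection requires 2 n t = m λ.
λ = 2 n t / m. The second-longest wavelength is m = 2: λ = 2 × 1.0 × 516 / 2.00 = 516 nm.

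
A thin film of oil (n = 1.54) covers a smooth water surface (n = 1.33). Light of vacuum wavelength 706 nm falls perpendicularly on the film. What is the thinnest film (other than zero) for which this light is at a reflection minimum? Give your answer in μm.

0.229 μm

Ray reflecting at the top interface goes from n = 1.0 toward n = 1.54: a half-wave phase shift.
Bottom surface (1.54 → 1.33): reflection off a lower-index medium gives no phase shift.
Net: one phase inversion between the two reflected rays.
With one net inversion, destructive interference in reflection requires 2 n t = m λ.
Minimum nonzero at m = 1: t = λ / (2 n) = 706 / (2 × 1.54) = 229 nm.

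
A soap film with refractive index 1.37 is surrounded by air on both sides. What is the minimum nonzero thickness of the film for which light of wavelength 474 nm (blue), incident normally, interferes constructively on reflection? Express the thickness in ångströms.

865 Å

Top surface (1.0 → 1.37): reflection off a higher-index medium gives a half-wave phase shift.
At the lower boundary (n = 1.37 to n = 1.0) the reflected ray undergoes no phase shift.
The two reflections differ by half a wavelength.
With one net inversion, constructive interference in reflection requires 2 n t = (m + ½) λ.
Minimum at m = 0: t = λ / (4 n) = 474 / (4 × 1.37) = 86.5 nm.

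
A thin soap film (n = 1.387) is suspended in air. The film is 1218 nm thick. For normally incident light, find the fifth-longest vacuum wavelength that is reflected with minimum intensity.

At the upper boundary (n = 1.0 to n = 1.387) the reflected ray undergoes a half-wave phase shift.
Ray reflecting at the bottom interface goes from n = 1.387 toward n = 1.0: no phase shift.
Exactly one π shift → a net half-wave offset.
For minimum reflection here: 2 n t = m λ.
λ = 2 n t / m. The fifth-longest wavelength is m = 5: λ = 2 × 1.387 × 1218 / 5.00 = 676 nm.

676 nm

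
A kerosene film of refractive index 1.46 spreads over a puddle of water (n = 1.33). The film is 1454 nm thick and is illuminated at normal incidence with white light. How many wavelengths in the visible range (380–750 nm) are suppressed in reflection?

At the upper boundary (n = 1.0 to n = 1.46) the reflected ray undergoes a half-wave phase shift.
Ray reflecting at the bottom interface goes from n = 1.46 toward n = 1.33: no phase shift.
Net: one phase inversion between the two reflected rays.
With one net inversion, destructive interference in reflection requires 2 n t = m λ.
λ = 2 n t / m = 4246 / m nm.
m=5: 849 nm (IR); m=6: 708 nm (visible); m=7: 607 nm (visible); m=8: 531 nm (visible); m=9: 472 nm (visible); m=10: 425 nm (visible); m=11: 386 nm (visible); m=12: 354 nm (UV).

6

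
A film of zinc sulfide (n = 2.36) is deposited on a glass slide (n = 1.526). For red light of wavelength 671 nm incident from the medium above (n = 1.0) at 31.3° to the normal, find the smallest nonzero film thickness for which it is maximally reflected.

72.9 nm

Ray reflecting at the top interface goes from n = 1.0 toward n = 2.36: a half-wave phase shift.
At the lower boundary (n = 2.36 to n = 1.526) the reflected ray undergoes no phase shift.
The two reflections differ by half a wavelength.
With one net inversion, constructive interference in reflection requires 2 n t cos θ_r = (m + ½) λ.
Snell's law: 1.0 sin 31.3° = 2.36 sin θ_r → sin θ_r = 0.220, cos θ_r = 0.975.
Minimum at m = 0: t = λ / (4 n cos θ_r) = 671 / (4 × 2.36 × 0.975) = 72.9 nm.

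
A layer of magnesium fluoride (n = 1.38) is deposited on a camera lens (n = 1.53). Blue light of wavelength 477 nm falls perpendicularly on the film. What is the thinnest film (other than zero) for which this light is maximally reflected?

Top surface (1.0 → 1.38): reflection off a higher-index medium gives a half-wave phase shift.
Ray reflecting at the bottom interface goes from n = 1.38 toward n = 1.53: a half-wave phase shift.
Zero or two π shifts → no net half-wave offset.
So the condition for constructive reflection is 2 n t = m λ.
Minimum nonzero at m = 1: t = λ / (2 n) = 477 / (2 × 1.38) = 173 nm.

173 nm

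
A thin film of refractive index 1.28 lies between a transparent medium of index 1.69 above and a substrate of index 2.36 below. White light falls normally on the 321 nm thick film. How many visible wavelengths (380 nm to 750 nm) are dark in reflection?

1

Top surface (1.69 → 1.28): reflection off a lower-index medium gives no phase shift.
Ray reflecting at the bottom interface goes from n = 1.28 toward n = 2.36: a half-wave phase shift.
Exactly one π shift → a net half-wave offset.
So the condition for destructive reflection is 2 n t = m λ.
λ = 2 n t / m = 822 / m nm.
m=1: 822 nm (IR); m=2: 411 nm (visible); m=3: 274 nm (UV).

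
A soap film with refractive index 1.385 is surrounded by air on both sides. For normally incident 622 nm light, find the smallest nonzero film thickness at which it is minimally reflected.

225 nm

Ray reflecting at the top interface goes from n = 1.0 toward n = 1.385: a half-wave phase shift.
At the lower boundary (n = 1.385 to n = 1.0) the reflected ray undergoes no phase shift.
The two reflections differ by half a wavelength.
So the condition for destructive reflection is 2 n t = m λ.
Minimum nonzero at m = 1: t = λ / (2 n) = 622 / (2 × 1.385) = 225 nm.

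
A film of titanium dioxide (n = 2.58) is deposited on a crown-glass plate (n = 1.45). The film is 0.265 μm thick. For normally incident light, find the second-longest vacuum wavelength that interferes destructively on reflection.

Ray reflecting at the top interface goes from n = 1.0 toward n = 2.58: a half-wave phase shift.
Bottom surface (2.58 → 1.45): reflection off a lower-index medium gives no phase shift.
Net: one phase inversion between the two reflected rays.
For weak reflection here: 2 n t = m λ.
λ = 2 n t / m. The second-longest wavelength is m = 2: λ = 2 × 2.58 × 265 / 2.00 = 684 nm.

684 nm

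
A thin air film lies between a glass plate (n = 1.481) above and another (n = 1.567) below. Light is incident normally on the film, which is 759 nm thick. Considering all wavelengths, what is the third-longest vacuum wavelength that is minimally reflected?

506 nm

Ray reflecting at the top interface goes from n = 1.481 toward n = 1.0: no phase shift.
Ray reflecting at the bottom interface goes from n = 1.0 toward n = 1.567: a half-wave phase shift.
Exactly one π shift → a net half-wave offset.
For weak reflection here: 2 n t = m λ.
λ = 2 n t / m. The third-longest wavelength is m = 3: λ = 2 × 1.0 × 759 / 3.00 = 506 nm.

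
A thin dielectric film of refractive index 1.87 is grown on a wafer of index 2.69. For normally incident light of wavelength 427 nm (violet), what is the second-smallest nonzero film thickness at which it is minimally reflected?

Top surface (1.0 → 1.87): reflection off a higher-index medium gives a half-wave phase shift.
Ray reflecting at the bottom interface goes from n = 1.87 toward n = 2.69: a half-wave phase shift.
Zero or two π shifts → no net half-wave offset.
So the condition for destructive reflection is 2 n t = (m + ½) λ.
The second-smallest nonzero thickness corresponds to m = 1: t = (m + ½) λ / (2 n) = 1.50 × 427 / (2 × 1.87) = 171 nm.

171 nm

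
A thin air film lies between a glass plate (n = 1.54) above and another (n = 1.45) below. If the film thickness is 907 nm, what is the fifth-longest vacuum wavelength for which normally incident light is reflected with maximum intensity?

At the upper boundary (n = 1.54 to n = 1.0) the reflected ray undergoes no phase shift.
Ray reflecting at the bottom interface goes from n = 1.0 toward n = 1.45: a half-wave phase shift.
The two reflections differ by half a wavelength.
So the condition for constructive reflection is 2 n t = (m + ½) λ.
λ = 2 n t / (m + ½). The fifth-longest wavelength is m = 4: λ = 2 × 1.0 × 907 / 4.50 = 403 nm.

403 nm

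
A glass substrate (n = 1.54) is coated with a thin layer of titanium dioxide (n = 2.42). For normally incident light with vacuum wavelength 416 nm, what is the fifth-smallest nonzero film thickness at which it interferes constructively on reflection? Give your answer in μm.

Ray reflecting at the top interface goes from n = 1.0 toward n = 2.42: a half-wave phase shift.
Ray reflecting at the bottom interface goes from n = 2.42 toward n = 1.54: no phase shift.
Net: one phase inversion between the two reflected rays.
For maximum reflection here: 2 n t = (m + ½) λ.
The fifth-smallest nonzero thickness corresponds to m = 4: t = (m + ½) λ / (2 n) = 4.50 × 416 / (2 × 2.42) = 387 nm.

0.387 μm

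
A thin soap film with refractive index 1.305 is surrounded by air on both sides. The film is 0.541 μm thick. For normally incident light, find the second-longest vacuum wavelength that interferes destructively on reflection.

706 nm

At the upper boundary (n = 1.0 to n = 1.305) the reflected ray undergoes a half-wave phase shift.
Ray reflecting at the bottom interface goes from n = 1.305 toward n = 1.0: no phase shift.
The two reflections differ by half a wavelength.
With one net inversion, destructive interference in reflection requires 2 n t = m λ.
λ = 2 n t / m. The second-longest wavelength is m = 2: λ = 2 × 1.305 × 541 / 2.00 = 706 nm.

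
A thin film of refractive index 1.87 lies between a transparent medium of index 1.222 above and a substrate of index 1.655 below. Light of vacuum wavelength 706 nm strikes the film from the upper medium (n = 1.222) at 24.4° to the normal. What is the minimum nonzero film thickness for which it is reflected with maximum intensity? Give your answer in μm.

Ray reflecting at the top interface goes from n = 1.222 toward n = 1.87: a half-wave phase shift.
Ray reflecting at the bottom interface goes from n = 1.87 toward n = 1.655: no phase shift.
Exactly one π shift → a net half-wave offset.
With one net inversion, constructive interference in reflection requires 2 n t cos θ_r = (m + ½) λ.
Snell's law: 1.222 sin 24.4° = 1.87 sin θ_r → sin θ_r = 0.270, cos θ_r = 0.963.
Minimum at m = 0: t = λ / (4 n cos θ_r) = 706 / (4 × 1.87 × 0.963) = 98.0 nm.

0.0980 μm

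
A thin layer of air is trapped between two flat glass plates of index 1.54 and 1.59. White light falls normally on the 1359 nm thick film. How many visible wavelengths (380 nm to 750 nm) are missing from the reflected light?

4

At the upper boundary (n = 1.54 to n = 1.0) the reflected ray undergoes no phase shift.
Ray reflecting at the bottom interface goes from n = 1.0 toward n = 1.59: a half-wave phase shift.
Net: one phase inversion between the two reflected rays.
With one net inversion, destructive interference in reflection requires 2 n t = m λ.
λ = 2 n t / m = 2718 / m nm.
m=3: 906 nm (IR); m=4: 680 nm (visible); m=5: 544 nm (visible); m=6: 453 nm (visible); m=7: 388 nm (visible); m=8: 340 nm (UV).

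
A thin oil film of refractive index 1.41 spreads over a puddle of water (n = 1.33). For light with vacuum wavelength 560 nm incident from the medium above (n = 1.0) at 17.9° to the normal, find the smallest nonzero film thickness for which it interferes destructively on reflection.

Top surface (1.0 → 1.41): reflection off a higher-index medium gives a half-wave phase shift.
At the lower boundary (n = 1.41 to n = 1.33) the reflected ray undergoes no phase shift.
Net: one phase inversion between the two reflected rays.
With one net inversion, destructive interference in reflection requires 2 n t cos θ_r = m λ.
Snell's law: 1.0 sin 17.9° = 1.41 sin θ_r → sin θ_r = 0.218, cos θ_r = 0.976.
Minimum nonzero at m = 1: t = λ / (2 n cos θ_r) = 560 / (2 × 1.41 × 0.976) = 203 nm.

203 nm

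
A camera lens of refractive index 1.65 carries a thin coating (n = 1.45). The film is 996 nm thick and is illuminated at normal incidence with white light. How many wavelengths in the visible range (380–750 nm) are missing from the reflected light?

Ray reflecting at the top interface goes from n = 1.0 toward n = 1.45: a half-wave phase shift.
At the lower boundary (n = 1.45 to n = 1.65) the reflected ray undergoes a half-wave phase shift.
The two reflections carry the same phase change, so no net offset.
With no net inversion, destructive interference in reflection requires 2 n t = (m + ½) λ.
λ = 2 n t / (m + ½) = 2888 / (m + ½) nm.
m=3: 825 nm (IR); m=4: 642 nm (visible); m=5: 525 nm (visible); m=6: 444 nm (visible); m=7: 385 nm (visible); m=8: 340 nm (UV).

4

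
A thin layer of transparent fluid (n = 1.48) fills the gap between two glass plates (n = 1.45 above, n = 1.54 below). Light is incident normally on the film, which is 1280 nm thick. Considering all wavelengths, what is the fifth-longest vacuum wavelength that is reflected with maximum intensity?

758 nm

Ray reflecting at the top interface goes from n = 1.45 toward n = 1.48: a half-wave phase shift.
Ray reflecting at the bottom interface goes from n = 1.48 toward n = 1.54: a half-wave phase shift.
Net: no relative phase inversion (both shifts match).
So the condition for constructive reflection is 2 n t = m λ.
λ = 2 n t / m. The fifth-longest wavelength is m = 5: λ = 2 × 1.48 × 1280 / 5.00 = 758 nm.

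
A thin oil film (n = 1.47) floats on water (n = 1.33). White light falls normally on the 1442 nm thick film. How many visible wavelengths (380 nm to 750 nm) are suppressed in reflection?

Ray reflecting at the top interface goes from n = 1.0 toward n = 1.47: a half-wave phase shift.
At the lower boundary (n = 1.47 to n = 1.33) the reflected ray undergoes no phase shift.
Exactly one π shift → a net half-wave offset.
For weak reflection here: 2 n t = m λ.
λ = 2 n t / m = 4239 / m nm.
m=5: 848 nm (IR); m=6: 707 nm (visible); m=7: 606 nm (visible); m=8: 530 nm (visible); m=9: 471 nm (visible); m=10: 424 nm (visible); m=11: 385 nm (visible); m=12: 353 nm (UV).

6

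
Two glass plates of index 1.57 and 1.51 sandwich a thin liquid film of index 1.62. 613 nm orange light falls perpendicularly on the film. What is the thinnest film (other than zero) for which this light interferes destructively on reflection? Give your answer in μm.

Ray reflecting at the top interface goes from n = 1.57 toward n = 1.62: a half-wave phase shift.
Bottom surface (1.62 → 1.51): reflection off a lower-index medium gives no phase shift.
The two reflections differ by half a wavelength.
For weak reflection here: 2 n t = m λ.
Minimum nonzero at m = 1: t = λ / (2 n) = 613 / (2 × 1.62) = 189 nm.

0.189 μm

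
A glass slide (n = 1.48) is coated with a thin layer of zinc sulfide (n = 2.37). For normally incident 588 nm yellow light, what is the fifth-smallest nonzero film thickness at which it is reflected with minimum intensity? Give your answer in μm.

0.620 μm

At the upper boundary (n = 1.0 to n = 2.37) the reflected ray undergoes a half-wave phase shift.
At the lower boundary (n = 2.37 to n = 1.48) the reflected ray undergoes no phase shift.
The two reflections differ by half a wavelength.
So the condition for destructive reflection is 2 n t = m λ.
The fifth-smallest nonzero thickness corresponds to m = 5: t = m λ / (2 n) = 5.00 × 588 / (2 × 2.37) = 620 nm.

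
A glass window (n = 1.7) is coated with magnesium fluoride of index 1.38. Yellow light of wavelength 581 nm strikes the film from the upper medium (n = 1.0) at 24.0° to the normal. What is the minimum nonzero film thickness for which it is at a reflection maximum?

220 nm

Ray reflecting at the top interface goes from n = 1.0 toward n = 1.38: a half-wave phase shift.
Ray reflecting at the bottom interface goes from n = 1.38 toward n = 1.7: a half-wave phase shift.
Zero or two π shifts → no net half-wave offset.
For bright reflection here: 2 n t cos θ_r = m λ.
Snell's law: 1.0 sin 24.0° = 1.38 sin θ_r → sin θ_r = 0.295, cos θ_r = 0.956.
Minimum nonzero at m = 1: t = λ / (2 n cos θ_r) = 581 / (2 × 1.38 × 0.956) = 220 nm.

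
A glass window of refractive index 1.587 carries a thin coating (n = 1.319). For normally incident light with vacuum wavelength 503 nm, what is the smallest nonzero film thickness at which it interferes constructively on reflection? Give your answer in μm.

At the upper boundary (n = 1.0 to n = 1.319) the reflected ray undergoes a half-wave phase shift.
Ray reflecting at the bottom interface goes from n = 1.319 toward n = 1.587: a half-wave phase shift.
Net: no relative phase inversion (both shifts match).
With no net inversion, constructive interference in reflection requires 2 n t = m λ.
The smallest nonzero thickness corresponds to m = 1: t = m λ / (2 n) = 1.00 × 503 / (2 × 1.319) = 191 nm.

0.191 μm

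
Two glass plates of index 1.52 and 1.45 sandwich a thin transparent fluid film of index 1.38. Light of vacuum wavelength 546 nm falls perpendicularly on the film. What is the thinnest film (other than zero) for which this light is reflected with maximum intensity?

98.9 nm

At the upper boundary (n = 1.52 to n = 1.38) the reflected ray undergoes no phase shift.
Bottom surface (1.38 → 1.45): reflection off a higher-index medium gives a half-wave phase shift.
Net: one phase inversion between the two reflected rays.
For bright reflection here: 2 n t = (m + ½) λ.
Minimum at m = 0: t = λ / (4 n) = 546 / (4 × 1.38) = 98.9 nm.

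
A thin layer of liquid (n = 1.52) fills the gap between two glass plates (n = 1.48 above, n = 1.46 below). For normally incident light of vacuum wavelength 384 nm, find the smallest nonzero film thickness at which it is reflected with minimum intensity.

126 nm

Top surface (1.48 → 1.52): reflection off a higher-index medium gives a half-wave phase shift.
Bottom surface (1.52 → 1.46): reflection off a lower-index medium gives no phase shift.
Net: one phase inversion between the two reflected rays.
With one net inversion, destructive interference in reflection requires 2 n t = m λ.
Minimum nonzero at m = 1: t = λ / (2 n) = 384 / (2 × 1.52) = 126 nm.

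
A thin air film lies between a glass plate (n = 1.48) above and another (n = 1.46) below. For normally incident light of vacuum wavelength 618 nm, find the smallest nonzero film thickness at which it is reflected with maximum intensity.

155 nm

Ray reflecting at the top interface goes from n = 1.48 toward n = 1.0: no phase shift.
Bottom surface (1.0 → 1.46): reflection off a higher-index medium gives a half-wave phase shift.
The two reflections differ by half a wavelength.
So the condition for constructive reflection is 2 n t = (m + ½) λ.
Minimum at m = 0: t = λ / (4 n) = 618 / (4 × 1.0) = 155 nm.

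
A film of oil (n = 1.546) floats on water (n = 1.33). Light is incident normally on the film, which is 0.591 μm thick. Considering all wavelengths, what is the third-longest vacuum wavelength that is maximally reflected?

At the upper boundary (n = 1.0 to n = 1.546) the reflected ray undergoes a half-wave phase shift.
Bottom surface (1.546 → 1.33): reflection off a lower-index medium gives no phase shift.
The two reflections differ by half a wavelength.
So the condition for constructive reflection is 2 n t = (m + ½) λ.
λ = 2 n t / (m + ½). The third-longest wavelength is m = 2: λ = 2 × 1.546 × 591 / 2.50 = 731 nm.

731 nm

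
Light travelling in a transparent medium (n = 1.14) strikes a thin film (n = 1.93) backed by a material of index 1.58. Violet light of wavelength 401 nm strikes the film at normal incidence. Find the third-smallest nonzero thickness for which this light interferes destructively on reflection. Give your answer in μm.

Ray reflecting at the top interface goes from n = 1.14 toward n = 1.93: a half-wave phase shift.
Ray reflecting at the bottom interface goes from n = 1.93 toward n = 1.58: no phase shift.
The two reflections differ by half a wavelength.
So the condition for destructive reflection is 2 n t = m λ.
The third-smallest nonzero thickness corresponds to m = 3: t = m λ / (2 n) = 3.00 × 401 / (2 × 1.93) = 312 nm.

0.312 μm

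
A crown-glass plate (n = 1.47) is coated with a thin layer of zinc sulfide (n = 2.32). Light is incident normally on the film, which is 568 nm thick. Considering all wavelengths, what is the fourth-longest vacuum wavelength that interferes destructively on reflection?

659 nm

Ray reflecting at the top interface goes from n = 1.0 toward n = 2.32: a half-wave phase shift.
Ray reflecting at the bottom interface goes from n = 2.32 toward n = 1.47: no phase shift.
Exactly one π shift → a net half-wave offset.
With one net inversion, destructive interference in reflection requires 2 n t = m λ.
λ = 2 n t / m. The fourth-longest wavelength is m = 4: λ = 2 × 2.32 × 568 / 4.00 = 659 nm.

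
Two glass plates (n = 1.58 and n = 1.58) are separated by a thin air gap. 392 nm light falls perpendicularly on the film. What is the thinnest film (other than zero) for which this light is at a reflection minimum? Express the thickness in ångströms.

Top surface (1.58 → 1.0): reflection off a lower-index medium gives no phase shift.
Bottom surface (1.0 → 1.58): reflection off a higher-index medium gives a half-wave phase shift.
The two reflections differ by half a wavelength.
So the condition for destructive reflection is 2 n t = m λ.
Minimum nonzero at m = 1: t = λ / (2 n) = 392 / (2 × 1.0) = 196 nm.

1960 Å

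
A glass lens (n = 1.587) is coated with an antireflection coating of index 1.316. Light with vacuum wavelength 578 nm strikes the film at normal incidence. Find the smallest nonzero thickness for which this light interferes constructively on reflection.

220 nm

At the upper boundary (n = 1.0 to n = 1.316) the reflected ray undergoes a half-wave phase shift.
Bottom surface (1.316 → 1.587): reflection off a higher-index medium gives a half-wave phase shift.
The two reflections carry the same phase change, so no net offset.
With no net inversion, constructive interference in reflection requires 2 n t = m λ.
The smallest nonzero thickness corresponds to m = 1: t = m λ / (2 n) = 1.00 × 578 / (2 × 1.316) = 220 nm.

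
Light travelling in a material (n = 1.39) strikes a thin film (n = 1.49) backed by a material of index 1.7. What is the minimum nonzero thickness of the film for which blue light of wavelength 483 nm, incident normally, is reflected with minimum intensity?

Top surface (1.39 → 1.49): reflection off a higher-index medium gives a half-wave phase shift.
Ray reflecting at the bottom interface goes from n = 1.49 toward n = 1.7: a half-wave phase shift.
Zero or two π shifts → no net half-wave offset.
So the condition for destructive reflection is 2 n t = (m + ½) λ.
Minimum at m = 0: t = λ / (4 n) = 483 / (4 × 1.49) = 81.0 nm.

81.0 nm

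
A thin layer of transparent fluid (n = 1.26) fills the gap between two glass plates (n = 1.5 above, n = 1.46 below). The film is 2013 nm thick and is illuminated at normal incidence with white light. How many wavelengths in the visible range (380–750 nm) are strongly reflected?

Top surface (1.5 → 1.26): reflection off a lower-index medium gives no phase shift.
Ray reflecting at the bottom interface goes from n = 1.26 toward n = 1.46: a half-wave phase shift.
Net: one phase inversion between the two reflected rays.
So the condition for constructive reflection is 2 n t = (m + ½) λ.
λ = 2 n t / (m + ½) = 5073 / (m + ½) nm.
m=6: 780 nm (IR); m=7: 676 nm (visible); m=8: 597 nm (visible); m=9: 534 nm (visible); m=10: 483 nm (visible); m=11: 441 nm (visible); m=12: 406 nm (visible); m=13: 376 nm (UV).

6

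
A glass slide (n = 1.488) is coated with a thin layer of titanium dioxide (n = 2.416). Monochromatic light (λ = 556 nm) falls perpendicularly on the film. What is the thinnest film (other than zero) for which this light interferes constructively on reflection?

At the upper boundary (n = 1.0 to n = 2.416) the reflected ray undergoes a half-wave phase shift.
At the lower boundary (n = 2.416 to n = 1.488) the reflected ray undergoes no phase shift.
The two reflections differ by half a wavelength.
With one net inversion, constructive interference in reflection requires 2 n t = (m + ½) λ.
Minimum at m = 0: t = λ / (4 n) = 556 / (4 × 2.416) = 57.5 nm.

57.5 nm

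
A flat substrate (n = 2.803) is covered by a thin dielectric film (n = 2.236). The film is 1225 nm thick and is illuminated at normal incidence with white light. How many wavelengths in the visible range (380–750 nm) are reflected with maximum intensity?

7

At the upper boundary (n = 1.0 to n = 2.236) the reflected ray undergoes a half-wave phase shift.
Bottom surface (2.236 → 2.803): reflection off a higher-index medium gives a half-wave phase shift.
Zero or two π shifts → no net half-wave offset.
With no net inversion, constructive interference in reflection requires 2 n t = m λ.
λ = 2 n t / m = 5478 / m nm.
m=7: 783 nm (IR); m=8: 685 nm (visible); m=9: 609 nm (visible); m=10: 548 nm (visible); m=11: 498 nm (visible); m=12: 457 nm (visible); m=13: 421 nm (visible); m=14: 391 nm (visible); m=15: 365 nm (UV).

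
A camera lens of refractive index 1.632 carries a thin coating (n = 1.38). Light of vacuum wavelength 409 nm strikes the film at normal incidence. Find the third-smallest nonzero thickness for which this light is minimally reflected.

Ray reflecting at the top interface goes from n = 1.0 toward n = 1.38: a half-wave phase shift.
Bottom surface (1.38 → 1.632): reflection off a higher-index medium gives a half-wave phase shift.
The two reflections carry the same phase change, so no net offset.
So the condition for destructive reflection is 2 n t = (m + ½) λ.
The third-smallest nonzero thickness corresponds to m = 2: t = (m + ½) λ / (2 n) = 2.50 × 409 / (2 × 1.38) = 370 nm.

370 nm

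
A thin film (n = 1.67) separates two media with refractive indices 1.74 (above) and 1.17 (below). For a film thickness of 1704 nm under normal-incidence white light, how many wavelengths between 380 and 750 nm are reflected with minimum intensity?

Ray reflecting at the top interface goes from n = 1.74 toward n = 1.67: no phase shift.
Bottom surface (1.67 → 1.17): reflection off a lower-index medium gives no phase shift.
Net: no relative phase inversion (both shifts match).
So the condition for destructive reflection is 2 n t = (m + ½) λ.
λ = 2 n t / (m + ½) = 5691 / (m + ½) nm.
m=7: 759 nm (IR); m=8: 670 nm (visible); m=9: 599 nm (visible); m=10: 542 nm (visible); m=11: 495 nm (visible); m=12: 455 nm (visible); m=13: 422 nm (visible); m=14: 393 nm (visible); m=15: 367 nm (UV).

7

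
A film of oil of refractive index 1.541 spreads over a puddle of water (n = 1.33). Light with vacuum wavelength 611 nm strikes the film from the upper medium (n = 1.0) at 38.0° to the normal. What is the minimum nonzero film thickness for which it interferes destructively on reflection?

216 nm

At the upper boundary (n = 1.0 to n = 1.541) the reflected ray undergoes a half-wave phase shift.
Bottom surface (1.541 → 1.33): reflection off a lower-index medium gives no phase shift.
Net: one phase inversion between the two reflected rays.
So the condition for destructive reflection is 2 n t cos θ_r = m λ.
Snell's law: 1.0 sin 38.0° = 1.541 sin θ_r → sin θ_r = 0.400, cos θ_r = 0.917.
Minimum nonzero at m = 1: t = λ / (2 n cos θ_r) = 611 / (2 × 1.541 × 0.917) = 216 nm.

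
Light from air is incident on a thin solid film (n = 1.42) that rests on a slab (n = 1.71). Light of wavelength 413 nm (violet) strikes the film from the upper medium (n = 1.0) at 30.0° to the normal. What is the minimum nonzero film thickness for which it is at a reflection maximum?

At the upper boundary (n = 1.0 to n = 1.42) the reflected ray undergoes a half-wave phase shift.
At the lower boundary (n = 1.42 to n = 1.71) the reflected ray undergoes a half-wave phase shift.
The two reflections carry the same phase change, so no net offset.
For strong reflection here: 2 n t cos θ_r = m λ.
Snell's law: 1.0 sin 30.0° = 1.42 sin θ_r → sin θ_r = 0.352, cos θ_r = 0.936.
Minimum nonzero at m = 1: t = λ / (2 n cos θ_r) = 413 / (2 × 1.42 × 0.936) = 155 nm.

155 nm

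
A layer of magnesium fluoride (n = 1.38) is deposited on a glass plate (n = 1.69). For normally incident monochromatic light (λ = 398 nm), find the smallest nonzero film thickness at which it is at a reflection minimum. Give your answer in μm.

Top surface (1.0 → 1.38): reflection off a higher-index medium gives a half-wave phase shift.
Bottom surface (1.38 → 1.69): reflection off a higher-index medium gives a half-wave phase shift.
The two reflections carry the same phase change, so no net offset.
For weak reflection here: 2 n t = (m + ½) λ.
Minimum at m = 0: t = λ / (4 n) = 398 / (4 × 1.38) = 72.1 nm.

0.0721 μm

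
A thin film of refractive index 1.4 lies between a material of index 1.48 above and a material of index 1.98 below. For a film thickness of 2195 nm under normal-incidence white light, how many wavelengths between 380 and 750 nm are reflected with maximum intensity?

8

At the upper boundary (n = 1.48 to n = 1.4) the reflected ray undergoes no phase shift.
At the lower boundary (n = 1.4 to n = 1.98) the reflected ray undergoes a half-wave phase shift.
Exactly one π shift → a net half-wave offset.
So the condition for constructive reflection is 2 n t = (m + ½) λ.
λ = 2 n t / (m + ½) = 6146 / (m + ½) nm.
m=7: 819 nm (IR); m=8: 723 nm (visible); m=9: 647 nm (visible); m=10: 585 nm (visible); m=11: 534 nm (visible); m=12: 492 nm (visible); m=13: 455 nm (visible); m=14: 424 nm (visible); m=15: 397 nm (visible); m=16: 372 nm (UV).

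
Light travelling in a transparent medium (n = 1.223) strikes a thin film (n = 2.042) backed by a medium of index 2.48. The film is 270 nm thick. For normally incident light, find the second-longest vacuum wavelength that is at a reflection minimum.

At the upper boundary (n = 1.223 to n = 2.042) the reflected ray undergoes a half-wave phase shift.
Bottom surface (2.042 → 2.48): reflection off a higher-index medium gives a half-wave phase shift.
The two reflections carry the same phase change, so no net offset.
With no net inversion, destructive interference in reflection requires 2 n t = (m + ½) λ.
λ = 2 n t / (m + ½). The second-longest wavelength is m = 1: λ = 2 × 2.042 × 270 / 1.50 = 735 nm.

735 nm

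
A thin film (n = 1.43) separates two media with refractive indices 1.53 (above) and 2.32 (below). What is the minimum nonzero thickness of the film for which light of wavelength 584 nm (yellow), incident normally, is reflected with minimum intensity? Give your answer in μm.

0.204 μm

At the upper boundary (n = 1.53 to n = 1.43) the reflected ray undergoes no phase shift.
Ray reflecting at the bottom interface goes from n = 1.43 toward n = 2.32: a half-wave phase shift.
The two reflections differ by half a wavelength.
So the condition for destructive reflection is 2 n t = m λ.
Minimum nonzero at m = 1: t = λ / (2 n) = 584 / (2 × 1.43) = 204 nm.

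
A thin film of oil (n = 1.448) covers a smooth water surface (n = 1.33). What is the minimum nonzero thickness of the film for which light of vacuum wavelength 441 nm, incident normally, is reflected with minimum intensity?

152 nm

Ray reflecting at the top interface goes from n = 1.0 toward n = 1.448: a half-wave phase shift.
At the lower boundary (n = 1.448 to n = 1.33) the reflected ray undergoes no phase shift.
Net: one phase inversion between the two reflected rays.
For weak reflection here: 2 n t = m λ.
Minimum nonzero at m = 1: t = λ / (2 n) = 441 / (2 × 1.448) = 152 nm.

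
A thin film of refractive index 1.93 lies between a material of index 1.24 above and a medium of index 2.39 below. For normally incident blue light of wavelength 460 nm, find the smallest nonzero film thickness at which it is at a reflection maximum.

Top surface (1.24 → 1.93): reflection off a higher-index medium gives a half-wave phase shift.
Ray reflecting at the bottom interface goes from n = 1.93 toward n = 2.39: a half-wave phase shift.
Zero or two π shifts → no net half-wave offset.
For strong reflection here: 2 n t = m λ.
Minimum nonzero at m = 1: t = λ / (2 n) = 460 / (2 × 1.93) = 119 nm.

119 nm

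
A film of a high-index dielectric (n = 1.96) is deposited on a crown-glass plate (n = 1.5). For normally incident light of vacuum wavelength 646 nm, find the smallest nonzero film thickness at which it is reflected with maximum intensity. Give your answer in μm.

0.0824 μm

At the upper boundary (n = 1.0 to n = 1.96) the reflected ray undergoes a half-wave phase shift.
At the lower boundary (n = 1.96 to n = 1.5) the reflected ray undergoes no phase shift.
The two reflections differ by half a wavelength.
For strong reflection here: 2 n t = (m + ½) λ.
Minimum at m = 0: t = λ / (4 n) = 646 / (4 × 1.96) = 82.4 nm.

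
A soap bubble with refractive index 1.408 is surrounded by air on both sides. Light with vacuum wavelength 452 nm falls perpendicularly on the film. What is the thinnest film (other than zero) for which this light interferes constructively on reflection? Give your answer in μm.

Ray reflecting at the top interface goes from n = 1.0 toward n = 1.408: a half-wave phase shift.
Ray reflecting at the bottom interface goes from n = 1.408 toward n = 1.0: no phase shift.
Exactly one π shift → a net half-wave offset.
So the condition for constructive reflection is 2 n t = (m + ½) λ.
Minimum at m = 0: t = λ / (4 n) = 452 / (4 × 1.408) = 80.3 nm.

0.0803 μm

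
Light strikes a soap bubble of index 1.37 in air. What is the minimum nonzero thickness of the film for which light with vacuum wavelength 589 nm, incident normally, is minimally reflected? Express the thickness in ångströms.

2150 Å

Ray reflecting at the top interface goes from n = 1.0 toward n = 1.37: a half-wave phase shift.
Ray reflecting at the bottom interface goes from n = 1.37 toward n = 1.0: no phase shift.
Net: one phase inversion between the two reflected rays.
With one net inversion, destructive interference in reflection requires 2 n t = m λ.
Minimum nonzero at m = 1: t = λ / (2 n) = 589 / (2 × 1.37) = 215 nm.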